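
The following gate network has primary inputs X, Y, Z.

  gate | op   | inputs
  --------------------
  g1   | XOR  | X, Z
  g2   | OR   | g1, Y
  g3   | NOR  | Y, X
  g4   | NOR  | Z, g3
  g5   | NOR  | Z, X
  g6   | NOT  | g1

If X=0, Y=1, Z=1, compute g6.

g1 = 0 XOR 1 = 1
g6 = NOT 1 = 0

0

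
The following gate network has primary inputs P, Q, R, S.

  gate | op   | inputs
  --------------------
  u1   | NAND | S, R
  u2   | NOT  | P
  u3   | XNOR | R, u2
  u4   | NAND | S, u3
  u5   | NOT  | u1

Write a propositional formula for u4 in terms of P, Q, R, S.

S NAND (R XNOR NOT P)

u2 = NOT P
u3 = R XNOR u2 = R XNOR NOT P
u4 = S NAND u3 = S NAND (R XNOR NOT P)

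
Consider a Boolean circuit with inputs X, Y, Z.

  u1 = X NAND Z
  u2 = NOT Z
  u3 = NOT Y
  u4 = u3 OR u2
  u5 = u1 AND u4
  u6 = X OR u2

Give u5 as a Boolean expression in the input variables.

(X NAND Z) AND (NOT Y OR NOT Z)

u1 = X NAND Z
u2 = NOT Z
u3 = NOT Y
u4 = u3 OR u2 = NOT Y OR NOT Z
u5 = u1 AND u4 = (X NAND Z) AND (NOT Y OR NOT Z)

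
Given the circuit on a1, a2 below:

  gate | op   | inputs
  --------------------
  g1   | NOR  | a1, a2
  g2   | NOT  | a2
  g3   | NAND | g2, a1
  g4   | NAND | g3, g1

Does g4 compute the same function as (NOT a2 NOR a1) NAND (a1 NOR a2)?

g1 = a1 NOR a2
g2 = NOT a2
g3 = g2 NAND a1 = NOT a2 NAND a1
g4 = g3 NAND g1 = (NOT a2 NAND a1) NAND (a1 NOR a2)
At a1=0, a2=0: circuit gives 0, formula gives 1.

No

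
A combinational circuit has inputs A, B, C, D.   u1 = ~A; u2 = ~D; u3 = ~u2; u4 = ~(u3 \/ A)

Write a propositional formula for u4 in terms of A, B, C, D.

u2 = ~D
u3 = ~u2 = ~~D
u4 = ~(u3 \/ A) = ~(~~D \/ A)

~(~~D \/ A)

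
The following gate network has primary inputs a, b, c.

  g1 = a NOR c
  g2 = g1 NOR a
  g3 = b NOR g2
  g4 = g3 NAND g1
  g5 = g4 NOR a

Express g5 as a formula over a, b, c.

g1 = a NOR c
g2 = g1 NOR a = (a NOR c) NOR a
g3 = b NOR g2 = b NOR ((a NOR c) NOR a)
g4 = g3 NAND g1 = (b NOR ((a NOR c) NOR a)) NAND (a NOR c)
g5 = g4 NOR a = ((b NOR ((a NOR c) NOR a)) NAND (a NOR c)) NOR a

((b NOR ((a NOR c) NOR a)) NAND (a NOR c)) NOR a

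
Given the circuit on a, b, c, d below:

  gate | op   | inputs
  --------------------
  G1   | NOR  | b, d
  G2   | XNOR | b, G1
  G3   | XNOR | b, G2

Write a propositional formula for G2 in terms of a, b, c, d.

b XNOR (b NOR d)

G1 = b NOR d
G2 = b XNOR G1 = b XNOR (b NOR d)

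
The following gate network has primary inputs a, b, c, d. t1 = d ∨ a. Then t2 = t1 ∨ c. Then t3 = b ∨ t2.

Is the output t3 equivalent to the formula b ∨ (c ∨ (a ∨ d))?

t1 = d ∨ a
t2 = t1 ∨ c = (d ∨ a) ∨ c
t3 = b ∨ t2 = b ∨ ((d ∨ a) ∨ c)
At a=0, b=0, c=0, d=0: circuit gives 0, formula gives 0.
At a=0, b=0, c=0, d=1: circuit gives 1, formula gives 1.
Agrees on all 16 inputs.

Yes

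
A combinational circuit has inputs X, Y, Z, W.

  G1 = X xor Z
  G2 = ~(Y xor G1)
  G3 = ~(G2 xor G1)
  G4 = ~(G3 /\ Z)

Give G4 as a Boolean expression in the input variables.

G1 = X xor Z
G2 = ~(Y xor G1) = ~(Y xor (X xor Z))
G3 = ~(G2 xor G1) = ~((~(Y xor (X xor Z))) xor (X xor Z))
G4 = ~(G3 /\ Z) = ~((~((~(Y xor (X xor Z))) xor (X xor Z))) /\ Z)

~((~((~(Y xor (X xor Z))) xor (X xor Z))) /\ Z)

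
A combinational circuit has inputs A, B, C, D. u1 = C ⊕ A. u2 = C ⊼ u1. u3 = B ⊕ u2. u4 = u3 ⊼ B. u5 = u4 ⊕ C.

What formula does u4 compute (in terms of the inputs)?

(B ⊕ (C ⊼ (C ⊕ A))) ⊼ B

u1 = C ⊕ A
u2 = C ⊼ u1 = C ⊼ (C ⊕ A)
u3 = B ⊕ u2 = B ⊕ (C ⊼ (C ⊕ A))
u4 = u3 ⊼ B = (B ⊕ (C ⊼ (C ⊕ A))) ⊼ B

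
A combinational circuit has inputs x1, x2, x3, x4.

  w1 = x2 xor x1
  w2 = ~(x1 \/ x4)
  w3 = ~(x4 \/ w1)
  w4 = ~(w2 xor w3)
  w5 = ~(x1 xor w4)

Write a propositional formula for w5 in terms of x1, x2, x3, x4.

~(x1 xor (~((~(x1 \/ x4)) xor (~(x4 \/ (x2 xor x1))))))

w1 = x2 xor x1
w2 = ~(x1 \/ x4)
w3 = ~(x4 \/ w1) = ~(x4 \/ (x2 xor x1))
w4 = ~(w2 xor w3) = ~((~(x1 \/ x4)) xor (~(x4 \/ (x2 xor x1))))
w5 = ~(x1 xor w4) = ~(x1 xor (~((~(x1 \/ x4)) xor (~(x4 \/ (x2 xor x1))))))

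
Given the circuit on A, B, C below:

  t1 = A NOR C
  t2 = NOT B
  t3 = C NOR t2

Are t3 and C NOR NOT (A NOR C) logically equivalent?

t2 = NOT B
t3 = C NOR t2 = C NOR NOT B
At A=0, B=0, C=0: circuit gives 0, formula gives 1.

No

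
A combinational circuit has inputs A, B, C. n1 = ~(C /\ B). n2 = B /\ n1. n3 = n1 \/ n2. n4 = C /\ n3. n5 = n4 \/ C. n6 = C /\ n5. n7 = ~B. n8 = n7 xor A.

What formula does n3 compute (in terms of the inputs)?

(~(C /\ B)) \/ (B /\ (~(C /\ B)))

n1 = ~(C /\ B)
n2 = B /\ n1 = B /\ (~(C /\ B))
n3 = n1 \/ n2 = (~(C /\ B)) \/ (B /\ (~(C /\ B)))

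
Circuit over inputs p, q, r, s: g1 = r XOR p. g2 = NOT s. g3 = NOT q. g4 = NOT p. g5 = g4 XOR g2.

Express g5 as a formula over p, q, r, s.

g2 = NOT s
g4 = NOT p
g5 = g4 XOR g2 = NOT p XOR NOT s

NOT p XOR NOT s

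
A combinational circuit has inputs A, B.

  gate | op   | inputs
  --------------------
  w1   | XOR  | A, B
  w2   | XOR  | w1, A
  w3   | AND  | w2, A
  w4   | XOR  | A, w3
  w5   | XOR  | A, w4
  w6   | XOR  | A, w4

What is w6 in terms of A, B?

A XOR (A XOR (((A XOR B) XOR A) AND A))

w1 = A XOR B
w2 = w1 XOR A = (A XOR B) XOR A
w3 = w2 AND A = ((A XOR B) XOR A) AND A
w4 = A XOR w3 = A XOR (((A XOR B) XOR A) AND A)
w6 = A XOR w4 = A XOR (A XOR (((A XOR B) XOR A) AND A))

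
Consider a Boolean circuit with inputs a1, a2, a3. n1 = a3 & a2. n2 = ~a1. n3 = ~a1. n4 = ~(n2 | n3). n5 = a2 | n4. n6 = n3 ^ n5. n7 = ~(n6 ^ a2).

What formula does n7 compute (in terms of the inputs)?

~((~a1 ^ (a2 | (~(~a1 | ~a1)))) ^ a2)

n2 = ~a1
n3 = ~a1
n4 = ~(n2 | n3) = ~(~a1 | ~a1)
n5 = a2 | n4 = a2 | (~(~a1 | ~a1))
n6 = n3 ^ n5 = ~a1 ^ (a2 | (~(~a1 | ~a1)))
n7 = ~(n6 ^ a2) = ~((~a1 ^ (a2 | (~(~a1 | ~a1)))) ^ a2)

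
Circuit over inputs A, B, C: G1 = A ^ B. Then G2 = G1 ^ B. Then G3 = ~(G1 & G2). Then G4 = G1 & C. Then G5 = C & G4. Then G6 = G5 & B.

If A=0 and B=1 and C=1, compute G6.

1

G1 = 0 ^ 1 = 1
G4 = 1 & 1 = 1
G5 = 1 & 1 = 1
G6 = 1 & 1 = 1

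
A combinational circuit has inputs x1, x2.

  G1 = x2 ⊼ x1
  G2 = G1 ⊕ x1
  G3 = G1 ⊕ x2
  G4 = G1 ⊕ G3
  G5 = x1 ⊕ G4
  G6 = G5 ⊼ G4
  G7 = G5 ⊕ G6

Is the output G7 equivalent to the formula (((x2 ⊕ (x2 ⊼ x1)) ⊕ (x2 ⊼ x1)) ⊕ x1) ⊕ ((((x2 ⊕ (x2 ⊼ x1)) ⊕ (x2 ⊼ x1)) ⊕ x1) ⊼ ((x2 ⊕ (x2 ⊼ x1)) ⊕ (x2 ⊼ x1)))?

G1 = x2 ⊼ x1
G3 = G1 ⊕ x2 = (x2 ⊼ x1) ⊕ x2
G4 = G1 ⊕ G3 = (x2 ⊼ x1) ⊕ ((x2 ⊼ x1) ⊕ x2)
G5 = x1 ⊕ G4 = x1 ⊕ ((x2 ⊼ x1) ⊕ ((x2 ⊼ x1) ⊕ x2))
G6 = G5 ⊼ G4 = (x1 ⊕ ((x2 ⊼ x1) ⊕ ((x2 ⊼ x1) ⊕ x2))) ⊼ ((x2 ⊼ x1) ⊕ ((x2 ⊼ x1) ⊕ x2))
G7 = G5 ⊕ G6 = (x1 ⊕ ((x2 ⊼ x1) ⊕ ((x2 ⊼ x1) ⊕ x2))) ⊕ ((x1 ⊕ ((x2 ⊼ x1) ⊕ ((x2 ⊼ x1) ⊕ x2))) ⊼ ((x2 ⊼ x1) ⊕ ((x2 ⊼ x1) ⊕ x2)))
At x1=1, x2=0: circuit gives 0, formula gives 0.
At x1=0, x2=0: circuit gives 1, formula gives 1.
Agrees on all 4 inputs.

Yes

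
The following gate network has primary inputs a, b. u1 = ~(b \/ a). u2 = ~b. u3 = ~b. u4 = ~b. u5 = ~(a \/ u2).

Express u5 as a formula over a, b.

u2 = ~b
u5 = ~(a \/ u2) = ~(a \/ ~b)

~(a \/ ~b)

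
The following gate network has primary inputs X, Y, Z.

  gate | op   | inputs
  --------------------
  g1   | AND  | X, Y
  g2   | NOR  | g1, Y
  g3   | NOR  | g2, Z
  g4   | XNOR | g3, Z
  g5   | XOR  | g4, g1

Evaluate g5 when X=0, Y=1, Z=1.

0

g1 = 0 AND 1 = 0
g2 = 0 NOR 1 = 0
g3 = 0 NOR 1 = 0
g4 = 0 XNOR 1 = 0
g5 = 0 XOR 0 = 0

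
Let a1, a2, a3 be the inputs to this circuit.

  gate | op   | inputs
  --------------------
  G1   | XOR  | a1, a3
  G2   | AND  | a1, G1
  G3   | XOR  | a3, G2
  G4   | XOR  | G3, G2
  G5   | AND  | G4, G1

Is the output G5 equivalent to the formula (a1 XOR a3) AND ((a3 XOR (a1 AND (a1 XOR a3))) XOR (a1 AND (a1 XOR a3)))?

Yes

G1 = a1 XOR a3
G2 = a1 AND G1 = a1 AND (a1 XOR a3)
G3 = a3 XOR G2 = a3 XOR (a1 AND (a1 XOR a3))
G4 = G3 XOR G2 = (a3 XOR (a1 AND (a1 XOR a3))) XOR (a1 AND (a1 XOR a3))
G5 = G4 AND G1 = ((a3 XOR (a1 AND (a1 XOR a3))) XOR (a1 AND (a1 XOR a3))) AND (a1 XOR a3)
At a1=0, a2=0, a3=0: circuit gives 0, formula gives 0.
At a1=0, a2=0, a3=1: circuit gives 1, formula gives 1.
Agrees on all 8 inputs.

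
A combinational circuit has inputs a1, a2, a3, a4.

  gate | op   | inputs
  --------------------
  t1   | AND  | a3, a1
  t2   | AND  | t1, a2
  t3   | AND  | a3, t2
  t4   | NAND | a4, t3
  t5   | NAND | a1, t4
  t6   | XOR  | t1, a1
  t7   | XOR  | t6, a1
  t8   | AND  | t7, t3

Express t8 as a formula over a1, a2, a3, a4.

t1 = a3 AND a1
t2 = t1 AND a2 = (a3 AND a1) AND a2
t3 = a3 AND t2 = a3 AND ((a3 AND a1) AND a2)
t6 = t1 XOR a1 = (a3 AND a1) XOR a1
t7 = t6 XOR a1 = ((a3 AND a1) XOR a1) XOR a1
t8 = t7 AND t3 = (((a3 AND a1) XOR a1) XOR a1) AND (a3 AND ((a3 AND a1) AND a2))

(((a3 AND a1) XOR a1) XOR a1) AND (a3 AND ((a3 AND a1) AND a2))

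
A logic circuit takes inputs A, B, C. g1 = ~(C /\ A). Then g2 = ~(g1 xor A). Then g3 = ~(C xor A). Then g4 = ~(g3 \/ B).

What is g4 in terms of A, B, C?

g3 = ~(C xor A)
g4 = ~(g3 \/ B) = ~((~(C xor A)) \/ B)

~((~(C xor A)) \/ B)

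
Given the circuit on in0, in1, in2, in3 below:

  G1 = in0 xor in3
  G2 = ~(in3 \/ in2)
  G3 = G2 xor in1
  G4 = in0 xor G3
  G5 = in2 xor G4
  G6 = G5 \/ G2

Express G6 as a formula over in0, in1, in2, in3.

(in2 xor (in0 xor ((~(in3 \/ in2)) xor in1))) \/ (~(in3 \/ in2))

G2 = ~(in3 \/ in2)
G3 = G2 xor in1 = (~(in3 \/ in2)) xor in1
G4 = in0 xor G3 = in0 xor ((~(in3 \/ in2)) xor in1)
G5 = in2 xor G4 = in2 xor (in0 xor ((~(in3 \/ in2)) xor in1))
G6 = G5 \/ G2 = (in2 xor (in0 xor ((~(in3 \/ in2)) xor in1))) \/ (~(in3 \/ in2))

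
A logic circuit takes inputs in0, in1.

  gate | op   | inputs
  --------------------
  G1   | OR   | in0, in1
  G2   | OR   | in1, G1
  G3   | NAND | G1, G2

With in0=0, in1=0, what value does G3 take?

G1 = 0 OR 0 = 0
G2 = 0 OR 0 = 0
G3 = 0 NAND 0 = 1

1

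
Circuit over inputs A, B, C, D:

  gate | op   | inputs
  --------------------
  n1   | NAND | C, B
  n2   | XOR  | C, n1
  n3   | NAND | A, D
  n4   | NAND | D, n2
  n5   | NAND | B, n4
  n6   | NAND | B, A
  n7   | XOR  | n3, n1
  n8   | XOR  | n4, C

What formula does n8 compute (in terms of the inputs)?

(D NAND (C XOR (C NAND B))) XOR C

n1 = C NAND B
n2 = C XOR n1 = C XOR (C NAND B)
n4 = D NAND n2 = D NAND (C XOR (C NAND B))
n8 = n4 XOR C = (D NAND (C XOR (C NAND B))) XOR C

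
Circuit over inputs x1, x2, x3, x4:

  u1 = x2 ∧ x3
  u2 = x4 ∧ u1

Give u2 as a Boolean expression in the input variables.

x4 ∧ (x2 ∧ x3)

u1 = x2 ∧ x3
u2 = x4 ∧ u1 = x4 ∧ (x2 ∧ x3)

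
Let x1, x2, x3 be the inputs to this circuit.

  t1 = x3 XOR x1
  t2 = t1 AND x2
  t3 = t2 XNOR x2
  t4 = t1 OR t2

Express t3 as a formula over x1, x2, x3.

((x3 XOR x1) AND x2) XNOR x2

t1 = x3 XOR x1
t2 = t1 AND x2 = (x3 XOR x1) AND x2
t3 = t2 XNOR x2 = ((x3 XOR x1) AND x2) XNOR x2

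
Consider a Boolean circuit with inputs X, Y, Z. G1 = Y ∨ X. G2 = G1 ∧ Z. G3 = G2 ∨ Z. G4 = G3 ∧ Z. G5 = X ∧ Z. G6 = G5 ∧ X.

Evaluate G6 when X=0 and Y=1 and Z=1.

0

G5 = 0 ∧ 1 = 0
G6 = 0 ∧ 0 = 0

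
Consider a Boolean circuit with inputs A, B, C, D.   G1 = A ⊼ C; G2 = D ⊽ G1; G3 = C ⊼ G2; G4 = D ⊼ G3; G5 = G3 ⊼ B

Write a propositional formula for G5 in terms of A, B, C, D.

(C ⊼ (D ⊽ (A ⊼ C))) ⊼ B

G1 = A ⊼ C
G2 = D ⊽ G1 = D ⊽ (A ⊼ C)
G3 = C ⊼ G2 = C ⊼ (D ⊽ (A ⊼ C))
G5 = G3 ⊼ B = (C ⊼ (D ⊽ (A ⊼ C))) ⊼ B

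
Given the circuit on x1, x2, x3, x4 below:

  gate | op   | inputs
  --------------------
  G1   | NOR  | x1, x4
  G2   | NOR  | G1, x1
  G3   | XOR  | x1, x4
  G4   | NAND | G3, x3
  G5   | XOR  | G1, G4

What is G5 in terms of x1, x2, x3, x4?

G1 = x1 NOR x4
G3 = x1 XOR x4
G4 = G3 NAND x3 = (x1 XOR x4) NAND x3
G5 = G1 XOR G4 = (x1 NOR x4) XOR ((x1 XOR x4) NAND x3)

(x1 NOR x4) XOR ((x1 XOR x4) NAND x3)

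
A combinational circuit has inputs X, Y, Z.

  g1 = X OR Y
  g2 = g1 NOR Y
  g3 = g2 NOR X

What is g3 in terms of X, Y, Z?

g1 = X OR Y
g2 = g1 NOR Y = (X OR Y) NOR Y
g3 = g2 NOR X = ((X OR Y) NOR Y) NOR X

((X OR Y) NOR Y) NOR X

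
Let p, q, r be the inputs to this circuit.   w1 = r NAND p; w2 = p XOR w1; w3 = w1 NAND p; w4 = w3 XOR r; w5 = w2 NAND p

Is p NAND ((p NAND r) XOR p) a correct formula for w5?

Yes

w1 = r NAND p
w2 = p XOR w1 = p XOR (r NAND p)
w5 = w2 NAND p = (p XOR (r NAND p)) NAND p
At p=1, q=0, r=1: circuit gives 0, formula gives 0.
At p=0, q=0, r=0: circuit gives 1, formula gives 1.
Agrees on all 8 inputs.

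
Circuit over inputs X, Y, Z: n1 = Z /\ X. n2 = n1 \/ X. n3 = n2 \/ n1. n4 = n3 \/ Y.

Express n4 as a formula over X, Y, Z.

(((Z /\ X) \/ X) \/ (Z /\ X)) \/ Y

n1 = Z /\ X
n2 = n1 \/ X = (Z /\ X) \/ X
n3 = n2 \/ n1 = ((Z /\ X) \/ X) \/ (Z /\ X)
n4 = n3 \/ Y = (((Z /\ X) \/ X) \/ (Z /\ X)) \/ Y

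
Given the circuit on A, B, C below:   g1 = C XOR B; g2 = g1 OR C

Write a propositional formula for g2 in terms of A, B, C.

(C XOR B) OR C

g1 = C XOR B
g2 = g1 OR C = (C XOR B) OR C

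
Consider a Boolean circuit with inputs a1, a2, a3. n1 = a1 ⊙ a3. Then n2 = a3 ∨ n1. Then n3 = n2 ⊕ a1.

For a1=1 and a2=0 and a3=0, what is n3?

1

n1 = 1 ⊙ 0 = 0
n2 = 0 ∨ 0 = 0
n3 = 0 ⊕ 1 = 1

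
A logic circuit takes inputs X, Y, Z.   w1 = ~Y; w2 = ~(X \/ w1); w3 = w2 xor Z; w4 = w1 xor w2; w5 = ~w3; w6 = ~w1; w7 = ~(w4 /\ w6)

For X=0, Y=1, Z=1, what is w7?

0

w1 = ~1 = 0
w2 = ~(0 \/ 0) = 1
w4 = 0 xor 1 = 1
w6 = ~0 = 1
w7 = ~(1 /\ 1) = 0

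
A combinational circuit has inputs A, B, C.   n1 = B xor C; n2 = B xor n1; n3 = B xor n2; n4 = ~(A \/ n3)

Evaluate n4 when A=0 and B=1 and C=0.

0

n1 = 1 xor 0 = 1
n2 = 1 xor 1 = 0
n3 = 1 xor 0 = 1
n4 = ~(0 \/ 1) = 0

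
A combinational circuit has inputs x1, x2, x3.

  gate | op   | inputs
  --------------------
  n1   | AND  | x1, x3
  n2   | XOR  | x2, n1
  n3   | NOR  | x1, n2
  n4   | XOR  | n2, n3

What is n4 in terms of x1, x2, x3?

(x2 XOR (x1 AND x3)) XOR (x1 NOR (x2 XOR (x1 AND x3)))

n1 = x1 AND x3
n2 = x2 XOR n1 = x2 XOR (x1 AND x3)
n3 = x1 NOR n2 = x1 NOR (x2 XOR (x1 AND x3))
n4 = n2 XOR n3 = (x2 XOR (x1 AND x3)) XOR (x1 NOR (x2 XOR (x1 AND x3)))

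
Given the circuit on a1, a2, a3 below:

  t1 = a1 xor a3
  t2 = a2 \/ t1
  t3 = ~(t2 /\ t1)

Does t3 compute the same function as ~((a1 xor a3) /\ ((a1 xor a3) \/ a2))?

Yes

t1 = a1 xor a3
t2 = a2 \/ t1 = a2 \/ (a1 xor a3)
t3 = ~(t2 /\ t1) = ~((a2 \/ (a1 xor a3)) /\ (a1 xor a3))
At a1=0, a2=0, a3=1: circuit gives 0, formula gives 0.
At a1=0, a2=0, a3=0: circuit gives 1, formula gives 1.
Agrees on all 8 inputs.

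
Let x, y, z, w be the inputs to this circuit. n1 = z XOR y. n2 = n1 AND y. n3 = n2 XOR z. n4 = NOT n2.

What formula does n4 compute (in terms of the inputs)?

NOT ((z XOR y) AND y)

n1 = z XOR y
n2 = n1 AND y = (z XOR y) AND y
n4 = NOT n2 = NOT ((z XOR y) AND y)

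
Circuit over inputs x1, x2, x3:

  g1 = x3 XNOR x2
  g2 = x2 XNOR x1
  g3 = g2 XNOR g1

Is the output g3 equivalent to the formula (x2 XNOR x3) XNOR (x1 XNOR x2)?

Yes

g1 = x3 XNOR x2
g2 = x2 XNOR x1
g3 = g2 XNOR g1 = (x2 XNOR x1) XNOR (x3 XNOR x2)
At x1=0, x2=0, x3=1: circuit gives 0, formula gives 0.
At x1=0, x2=0, x3=0: circuit gives 1, formula gives 1.
Agrees on all 8 inputs.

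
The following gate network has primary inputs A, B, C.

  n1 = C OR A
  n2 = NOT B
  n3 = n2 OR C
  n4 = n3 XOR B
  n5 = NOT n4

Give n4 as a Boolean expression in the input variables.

n2 = NOT B
n3 = n2 OR C = NOT B OR C
n4 = n3 XOR B = (NOT B OR C) XOR B

(NOT B OR C) XOR B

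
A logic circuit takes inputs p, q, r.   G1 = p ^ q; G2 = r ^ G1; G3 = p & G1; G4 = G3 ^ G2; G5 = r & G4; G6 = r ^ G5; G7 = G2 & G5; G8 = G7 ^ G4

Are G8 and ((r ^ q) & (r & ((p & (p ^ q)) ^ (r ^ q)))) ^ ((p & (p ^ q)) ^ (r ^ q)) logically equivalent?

G1 = p ^ q
G2 = r ^ G1 = r ^ (p ^ q)
G3 = p & G1 = p & (p ^ q)
G4 = G3 ^ G2 = (p & (p ^ q)) ^ (r ^ (p ^ q))
G5 = r & G4 = r & ((p & (p ^ q)) ^ (r ^ (p ^ q)))
G7 = G2 & G5 = (r ^ (p ^ q)) & (r & ((p & (p ^ q)) ^ (r ^ (p ^ q))))
G8 = G7 ^ G4 = ((r ^ (p ^ q)) & (r & ((p & (p ^ q)) ^ (r ^ (p ^ q))))) ^ ((p & (p ^ q)) ^ (r ^ (p ^ q)))
At p=1, q=0, r=0: circuit gives 0, formula gives 1.

No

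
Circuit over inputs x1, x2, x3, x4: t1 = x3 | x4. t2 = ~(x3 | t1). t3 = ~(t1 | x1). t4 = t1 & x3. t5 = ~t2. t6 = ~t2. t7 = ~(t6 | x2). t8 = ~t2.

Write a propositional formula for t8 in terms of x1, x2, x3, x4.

~(~(x3 | (x3 | x4)))

t1 = x3 | x4
t2 = ~(x3 | t1) = ~(x3 | (x3 | x4))
t8 = ~t2 = ~(~(x3 | (x3 | x4)))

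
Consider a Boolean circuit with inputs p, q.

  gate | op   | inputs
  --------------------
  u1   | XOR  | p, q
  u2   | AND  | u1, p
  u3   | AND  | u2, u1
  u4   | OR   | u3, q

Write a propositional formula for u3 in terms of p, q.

((p XOR q) AND p) AND (p XOR q)

u1 = p XOR q
u2 = u1 AND p = (p XOR q) AND p
u3 = u2 AND u1 = ((p XOR q) AND p) AND (p XOR q)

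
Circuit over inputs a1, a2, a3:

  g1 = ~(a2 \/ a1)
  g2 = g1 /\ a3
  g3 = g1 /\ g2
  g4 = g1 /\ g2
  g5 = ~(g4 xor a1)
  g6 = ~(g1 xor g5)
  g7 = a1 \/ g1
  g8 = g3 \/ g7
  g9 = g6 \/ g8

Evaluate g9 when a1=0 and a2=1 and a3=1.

g1 = ~(1 \/ 0) = 0
g2 = 0 /\ 1 = 0
g3 = 0 /\ 0 = 0
g4 = 0 /\ 0 = 0
g5 = ~(0 xor 0) = 1
g6 = ~(0 xor 1) = 0
g7 = 0 \/ 0 = 0
g8 = 0 \/ 0 = 0
g9 = 0 \/ 0 = 0

0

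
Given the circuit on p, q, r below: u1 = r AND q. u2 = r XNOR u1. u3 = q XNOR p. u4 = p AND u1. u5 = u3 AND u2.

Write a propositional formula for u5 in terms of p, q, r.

(q XNOR p) AND (r XNOR (r AND q))

u1 = r AND q
u2 = r XNOR u1 = r XNOR (r AND q)
u3 = q XNOR p
u5 = u3 AND u2 = (q XNOR p) AND (r XNOR (r AND q))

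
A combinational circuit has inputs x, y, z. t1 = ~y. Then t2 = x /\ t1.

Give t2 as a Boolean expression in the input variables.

x /\ ~y

t1 = ~y
t2 = x /\ t1 = x /\ ~y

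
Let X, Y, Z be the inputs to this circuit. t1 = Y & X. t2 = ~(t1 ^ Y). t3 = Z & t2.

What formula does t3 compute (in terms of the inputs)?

t1 = Y & X
t2 = ~(t1 ^ Y) = ~((Y & X) ^ Y)
t3 = Z & t2 = Z & (~((Y & X) ^ Y))

Z & (~((Y & X) ^ Y))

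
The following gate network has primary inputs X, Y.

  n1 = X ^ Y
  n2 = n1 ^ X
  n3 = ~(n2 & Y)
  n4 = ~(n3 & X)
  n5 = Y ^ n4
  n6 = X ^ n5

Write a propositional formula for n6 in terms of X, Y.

n1 = X ^ Y
n2 = n1 ^ X = (X ^ Y) ^ X
n3 = ~(n2 & Y) = ~(((X ^ Y) ^ X) & Y)
n4 = ~(n3 & X) = ~((~(((X ^ Y) ^ X) & Y)) & X)
n5 = Y ^ n4 = Y ^ (~((~(((X ^ Y) ^ X) & Y)) & X))
n6 = X ^ n5 = X ^ (Y ^ (~((~(((X ^ Y) ^ X) & Y)) & X)))

X ^ (Y ^ (~((~(((X ^ Y) ^ X) & Y)) & X)))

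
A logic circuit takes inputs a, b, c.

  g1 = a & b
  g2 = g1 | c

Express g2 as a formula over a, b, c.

g1 = a & b
g2 = g1 | c = (a & b) | c

(a & b) | c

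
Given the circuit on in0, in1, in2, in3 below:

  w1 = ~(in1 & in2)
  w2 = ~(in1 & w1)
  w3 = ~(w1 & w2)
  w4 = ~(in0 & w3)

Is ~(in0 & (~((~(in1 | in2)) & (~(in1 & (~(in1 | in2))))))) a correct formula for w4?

No

w1 = ~(in1 & in2)
w2 = ~(in1 & w1) = ~(in1 & (~(in1 & in2)))
w3 = ~(w1 & w2) = ~((~(in1 & in2)) & (~(in1 & (~(in1 & in2)))))
w4 = ~(in0 & w3) = ~(in0 & (~((~(in1 & in2)) & (~(in1 & (~(in1 & in2)))))))
At in0=1, in1=0, in2=1, in3=0: circuit gives 1, formula gives 0.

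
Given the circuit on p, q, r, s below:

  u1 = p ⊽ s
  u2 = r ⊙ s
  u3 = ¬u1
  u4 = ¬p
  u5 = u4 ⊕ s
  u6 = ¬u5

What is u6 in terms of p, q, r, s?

¬(¬p ⊕ s)

u4 = ¬p
u5 = u4 ⊕ s = ¬p ⊕ s
u6 = ¬u5 = ¬(¬p ⊕ s)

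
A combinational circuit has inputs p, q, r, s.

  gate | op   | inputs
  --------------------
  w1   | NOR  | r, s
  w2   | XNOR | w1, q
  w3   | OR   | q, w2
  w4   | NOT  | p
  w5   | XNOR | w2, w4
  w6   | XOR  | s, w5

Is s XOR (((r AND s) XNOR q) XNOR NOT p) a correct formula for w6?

No

w1 = r NOR s
w2 = w1 XNOR q = (r NOR s) XNOR q
w4 = NOT p
w5 = w2 XNOR w4 = ((r NOR s) XNOR q) XNOR NOT p
w6 = s XOR w5 = s XOR (((r NOR s) XNOR q) XNOR NOT p)
At p=0, q=0, r=0, s=0: circuit gives 0, formula gives 1.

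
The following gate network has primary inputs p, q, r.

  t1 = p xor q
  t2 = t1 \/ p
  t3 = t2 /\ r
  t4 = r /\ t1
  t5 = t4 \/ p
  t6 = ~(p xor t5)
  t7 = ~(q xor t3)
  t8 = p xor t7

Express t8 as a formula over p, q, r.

t1 = p xor q
t2 = t1 \/ p = (p xor q) \/ p
t3 = t2 /\ r = ((p xor q) \/ p) /\ r
t7 = ~(q xor t3) = ~(q xor (((p xor q) \/ p) /\ r))
t8 = p xor t7 = p xor (~(q xor (((p xor q) \/ p) /\ r)))

p xor (~(q xor (((p xor q) \/ p) /\ r)))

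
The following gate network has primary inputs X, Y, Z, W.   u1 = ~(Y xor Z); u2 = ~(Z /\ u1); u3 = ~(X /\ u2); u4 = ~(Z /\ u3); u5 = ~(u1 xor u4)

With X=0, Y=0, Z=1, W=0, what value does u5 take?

u1 = ~(0 xor 1) = 0
u2 = ~(1 /\ 0) = 1
u3 = ~(0 /\ 1) = 1
u4 = ~(1 /\ 1) = 0
u5 = ~(0 xor 0) = 1

1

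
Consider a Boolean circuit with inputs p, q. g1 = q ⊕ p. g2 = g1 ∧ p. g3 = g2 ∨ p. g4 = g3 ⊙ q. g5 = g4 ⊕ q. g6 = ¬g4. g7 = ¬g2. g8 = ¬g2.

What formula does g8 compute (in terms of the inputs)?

g1 = q ⊕ p
g2 = g1 ∧ p = (q ⊕ p) ∧ p
g8 = ¬g2 = ¬((q ⊕ p) ∧ p)

¬((q ⊕ p) ∧ p)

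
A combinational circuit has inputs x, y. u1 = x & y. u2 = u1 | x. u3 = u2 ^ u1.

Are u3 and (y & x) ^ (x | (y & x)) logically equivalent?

u1 = x & y
u2 = u1 | x = (x & y) | x
u3 = u2 ^ u1 = ((x & y) | x) ^ (x & y)
At x=0, y=0: circuit gives 0, formula gives 0.
At x=1, y=0: circuit gives 1, formula gives 1.
Agrees on all 4 inputs.

Yes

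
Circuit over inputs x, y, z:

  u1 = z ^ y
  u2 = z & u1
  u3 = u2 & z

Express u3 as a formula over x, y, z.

u1 = z ^ y
u2 = z & u1 = z & (z ^ y)
u3 = u2 & z = (z & (z ^ y)) & z

(z & (z ^ y)) & z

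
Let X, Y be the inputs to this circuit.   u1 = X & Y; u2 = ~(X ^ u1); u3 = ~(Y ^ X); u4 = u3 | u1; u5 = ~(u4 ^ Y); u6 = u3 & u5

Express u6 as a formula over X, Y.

(~(Y ^ X)) & (~(((~(Y ^ X)) | (X & Y)) ^ Y))

u1 = X & Y
u3 = ~(Y ^ X)
u4 = u3 | u1 = (~(Y ^ X)) | (X & Y)
u5 = ~(u4 ^ Y) = ~(((~(Y ^ X)) | (X & Y)) ^ Y)
u6 = u3 & u5 = (~(Y ^ X)) & (~(((~(Y ^ X)) | (X & Y)) ^ Y))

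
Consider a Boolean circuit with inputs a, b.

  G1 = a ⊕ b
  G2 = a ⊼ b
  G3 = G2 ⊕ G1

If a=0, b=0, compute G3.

G1 = 0 ⊕ 0 = 0
G2 = 0 ⊼ 0 = 1
G3 = 1 ⊕ 0 = 1

1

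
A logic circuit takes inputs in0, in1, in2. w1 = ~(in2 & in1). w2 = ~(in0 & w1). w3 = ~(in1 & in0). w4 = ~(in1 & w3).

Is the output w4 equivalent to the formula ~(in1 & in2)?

No

w3 = ~(in1 & in0)
w4 = ~(in1 & w3) = ~(in1 & (~(in1 & in0)))
At in0=0, in1=1, in2=0: circuit gives 0, formula gives 1.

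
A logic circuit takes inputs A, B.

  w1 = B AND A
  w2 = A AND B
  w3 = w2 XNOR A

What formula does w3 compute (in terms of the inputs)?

(A AND B) XNOR A

w2 = A AND B
w3 = w2 XNOR A = (A AND B) XNOR A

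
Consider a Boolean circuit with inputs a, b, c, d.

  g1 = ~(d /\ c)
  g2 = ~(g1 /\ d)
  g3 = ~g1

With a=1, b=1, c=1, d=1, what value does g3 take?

1

g1 = ~(1 /\ 1) = 0
g3 = ~0 = 1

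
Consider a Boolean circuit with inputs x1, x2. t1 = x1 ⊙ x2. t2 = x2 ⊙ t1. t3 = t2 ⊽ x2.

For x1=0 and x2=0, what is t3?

t1 = 0 ⊙ 0 = 1
t2 = 0 ⊙ 1 = 0
t3 = 0 ⊽ 0 = 1

1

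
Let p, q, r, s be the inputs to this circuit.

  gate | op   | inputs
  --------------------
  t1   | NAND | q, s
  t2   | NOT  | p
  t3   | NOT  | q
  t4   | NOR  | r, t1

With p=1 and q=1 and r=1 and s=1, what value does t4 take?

t1 = 1 NAND 1 = 0
t4 = 1 NOR 0 = 0

0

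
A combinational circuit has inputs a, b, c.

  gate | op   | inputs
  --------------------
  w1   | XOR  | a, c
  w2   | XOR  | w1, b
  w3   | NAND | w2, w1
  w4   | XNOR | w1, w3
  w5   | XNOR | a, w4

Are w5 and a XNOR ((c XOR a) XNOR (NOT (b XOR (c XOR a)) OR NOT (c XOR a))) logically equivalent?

w1 = a XOR c
w2 = w1 XOR b = (a XOR c) XOR b
w3 = w2 NAND w1 = ((a XOR c) XOR b) NAND (a XOR c)
w4 = w1 XNOR w3 = (a XOR c) XNOR (((a XOR c) XOR b) NAND (a XOR c))
w5 = a XNOR w4 = a XNOR ((a XOR c) XNOR (((a XOR c) XOR b) NAND (a XOR c)))
At a=0, b=1, c=1: circuit gives 0, formula gives 0.
At a=0, b=0, c=0: circuit gives 1, formula gives 1.
Agrees on all 8 inputs.

Yes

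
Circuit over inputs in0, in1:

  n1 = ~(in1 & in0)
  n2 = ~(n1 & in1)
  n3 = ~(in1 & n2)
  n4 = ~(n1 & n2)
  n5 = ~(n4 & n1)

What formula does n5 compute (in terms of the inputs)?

~((~((~(in1 & in0)) & (~((~(in1 & in0)) & in1)))) & (~(in1 & in0)))

n1 = ~(in1 & in0)
n2 = ~(n1 & in1) = ~((~(in1 & in0)) & in1)
n4 = ~(n1 & n2) = ~((~(in1 & in0)) & (~((~(in1 & in0)) & in1)))
n5 = ~(n4 & n1) = ~((~((~(in1 & in0)) & (~((~(in1 & in0)) & in1)))) & (~(in1 & in0)))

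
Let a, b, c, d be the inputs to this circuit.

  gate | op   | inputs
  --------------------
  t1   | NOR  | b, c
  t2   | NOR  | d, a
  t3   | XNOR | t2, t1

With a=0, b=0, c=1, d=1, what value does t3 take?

1

t1 = 0 NOR 1 = 0
t2 = 1 NOR 0 = 0
t3 = 0 XNOR 0 = 1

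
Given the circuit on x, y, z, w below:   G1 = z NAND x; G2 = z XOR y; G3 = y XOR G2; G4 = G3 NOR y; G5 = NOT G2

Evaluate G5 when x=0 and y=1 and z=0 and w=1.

G2 = 0 XOR 1 = 1
G5 = NOT 1 = 0

0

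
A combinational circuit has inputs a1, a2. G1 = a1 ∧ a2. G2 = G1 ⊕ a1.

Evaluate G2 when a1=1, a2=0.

G1 = 1 ∧ 0 = 0
G2 = 0 ⊕ 1 = 1

1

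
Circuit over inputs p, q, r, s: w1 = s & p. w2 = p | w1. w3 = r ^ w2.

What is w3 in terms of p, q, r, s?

w1 = s & p
w2 = p | w1 = p | (s & p)
w3 = r ^ w2 = r ^ (p | (s & p))

r ^ (p | (s & p))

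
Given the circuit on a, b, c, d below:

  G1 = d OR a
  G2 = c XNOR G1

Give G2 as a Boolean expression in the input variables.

G1 = d OR a
G2 = c XNOR G1 = c XNOR (d OR a)

c XNOR (d OR a)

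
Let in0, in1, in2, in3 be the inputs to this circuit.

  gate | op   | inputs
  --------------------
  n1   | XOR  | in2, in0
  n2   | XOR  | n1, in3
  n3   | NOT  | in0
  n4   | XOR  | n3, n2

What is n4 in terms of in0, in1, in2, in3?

NOT in0 XOR ((in2 XOR in0) XOR in3)

n1 = in2 XOR in0
n2 = n1 XOR in3 = (in2 XOR in0) XOR in3
n3 = NOT in0
n4 = n3 XOR n2 = NOT in0 XOR ((in2 XOR in0) XOR in3)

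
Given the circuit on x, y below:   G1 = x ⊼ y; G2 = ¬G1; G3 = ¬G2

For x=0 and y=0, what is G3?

G1 = 0 ⊼ 0 = 1
G2 = ¬1 = 0
G3 = ¬0 = 1

1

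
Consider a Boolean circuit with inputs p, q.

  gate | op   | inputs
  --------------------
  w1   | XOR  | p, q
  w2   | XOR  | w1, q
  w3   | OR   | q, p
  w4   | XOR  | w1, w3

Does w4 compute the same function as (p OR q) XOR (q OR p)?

No

w1 = p XOR q
w3 = q OR p
w4 = w1 XOR w3 = (p XOR q) XOR (q OR p)
At p=1, q=1: circuit gives 1, formula gives 0.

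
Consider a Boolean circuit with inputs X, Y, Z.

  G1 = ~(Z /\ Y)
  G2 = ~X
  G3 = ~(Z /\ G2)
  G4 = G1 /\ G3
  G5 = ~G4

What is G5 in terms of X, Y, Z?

G1 = ~(Z /\ Y)
G2 = ~X
G3 = ~(Z /\ G2) = ~(Z /\ ~X)
G4 = G1 /\ G3 = (~(Z /\ Y)) /\ (~(Z /\ ~X))
G5 = ~G4 = ~((~(Z /\ Y)) /\ (~(Z /\ ~X)))

~((~(Z /\ Y)) /\ (~(Z /\ ~X)))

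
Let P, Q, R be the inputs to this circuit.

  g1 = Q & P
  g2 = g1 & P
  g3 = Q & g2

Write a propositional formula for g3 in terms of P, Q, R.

Q & ((Q & P) & P)

g1 = Q & P
g2 = g1 & P = (Q & P) & P
g3 = Q & g2 = Q & ((Q & P) & P)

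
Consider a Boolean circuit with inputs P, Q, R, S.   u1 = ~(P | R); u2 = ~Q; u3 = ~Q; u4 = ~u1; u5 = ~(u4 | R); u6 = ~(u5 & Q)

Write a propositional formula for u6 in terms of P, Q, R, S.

~((~(~(~(P | R)) | R)) & Q)

u1 = ~(P | R)
u4 = ~u1 = ~(~(P | R))
u5 = ~(u4 | R) = ~(~(~(P | R)) | R)
u6 = ~(u5 & Q) = ~((~(~(~(P | R)) | R)) & Q)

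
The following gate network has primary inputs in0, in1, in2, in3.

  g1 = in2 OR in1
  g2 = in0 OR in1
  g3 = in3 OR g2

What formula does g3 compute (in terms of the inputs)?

in3 OR (in0 OR in1)

g2 = in0 OR in1
g3 = in3 OR g2 = in3 OR (in0 OR in1)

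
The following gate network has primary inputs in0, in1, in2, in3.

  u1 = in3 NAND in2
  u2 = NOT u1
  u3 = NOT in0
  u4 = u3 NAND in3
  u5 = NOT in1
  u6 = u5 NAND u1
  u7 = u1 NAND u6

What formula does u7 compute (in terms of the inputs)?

u1 = in3 NAND in2
u5 = NOT in1
u6 = u5 NAND u1 = NOT in1 NAND (in3 NAND in2)
u7 = u1 NAND u6 = (in3 NAND in2) NAND (NOT in1 NAND (in3 NAND in2))

(in3 NAND in2) NAND (NOT in1 NAND (in3 NAND in2))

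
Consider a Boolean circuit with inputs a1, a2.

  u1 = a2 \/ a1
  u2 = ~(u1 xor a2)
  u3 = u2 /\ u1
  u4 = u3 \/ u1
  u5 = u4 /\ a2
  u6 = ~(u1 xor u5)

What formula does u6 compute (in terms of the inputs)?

u1 = a2 \/ a1
u2 = ~(u1 xor a2) = ~((a2 \/ a1) xor a2)
u3 = u2 /\ u1 = (~((a2 \/ a1) xor a2)) /\ (a2 \/ a1)
u4 = u3 \/ u1 = ((~((a2 \/ a1) xor a2)) /\ (a2 \/ a1)) \/ (a2 \/ a1)
u5 = u4 /\ a2 = (((~((a2 \/ a1) xor a2)) /\ (a2 \/ a1)) \/ (a2 \/ a1)) /\ a2
u6 = ~(u1 xor u5) = ~((a2 \/ a1) xor ((((~((a2 \/ a1) xor a2)) /\ (a2 \/ a1)) \/ (a2 \/ a1)) /\ a2))

~((a2 \/ a1) xor ((((~((a2 \/ a1) xor a2)) /\ (a2 \/ a1)) \/ (a2 \/ a1)) /\ a2))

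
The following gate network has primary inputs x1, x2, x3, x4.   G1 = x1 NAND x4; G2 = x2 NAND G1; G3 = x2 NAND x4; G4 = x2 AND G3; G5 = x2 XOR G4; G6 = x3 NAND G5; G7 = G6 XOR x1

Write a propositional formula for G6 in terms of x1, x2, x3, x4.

x3 NAND (x2 XOR (x2 AND (x2 NAND x4)))

G3 = x2 NAND x4
G4 = x2 AND G3 = x2 AND (x2 NAND x4)
G5 = x2 XOR G4 = x2 XOR (x2 AND (x2 NAND x4))
G6 = x3 NAND G5 = x3 NAND (x2 XOR (x2 AND (x2 NAND x4)))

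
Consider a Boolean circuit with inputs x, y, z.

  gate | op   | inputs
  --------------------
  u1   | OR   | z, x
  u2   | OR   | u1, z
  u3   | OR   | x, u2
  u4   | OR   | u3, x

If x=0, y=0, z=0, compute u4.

0

u1 = 0 OR 0 = 0
u2 = 0 OR 0 = 0
u3 = 0 OR 0 = 0
u4 = 0 OR 0 = 0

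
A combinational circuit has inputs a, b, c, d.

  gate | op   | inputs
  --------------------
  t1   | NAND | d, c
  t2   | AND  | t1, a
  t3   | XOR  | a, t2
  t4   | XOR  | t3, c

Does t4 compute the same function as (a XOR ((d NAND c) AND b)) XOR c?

No

t1 = d NAND c
t2 = t1 AND a = (d NAND c) AND a
t3 = a XOR t2 = a XOR ((d NAND c) AND a)
t4 = t3 XOR c = (a XOR ((d NAND c) AND a)) XOR c
At a=0, b=1, c=0, d=0: circuit gives 0, formula gives 1.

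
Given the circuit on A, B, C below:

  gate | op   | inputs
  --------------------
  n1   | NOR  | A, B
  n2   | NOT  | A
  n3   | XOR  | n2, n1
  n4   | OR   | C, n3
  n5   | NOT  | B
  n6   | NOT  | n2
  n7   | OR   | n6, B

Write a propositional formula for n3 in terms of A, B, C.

n1 = A NOR B
n2 = NOT A
n3 = n2 XOR n1 = NOT A XOR (A NOR B)

NOT A XOR (A NOR B)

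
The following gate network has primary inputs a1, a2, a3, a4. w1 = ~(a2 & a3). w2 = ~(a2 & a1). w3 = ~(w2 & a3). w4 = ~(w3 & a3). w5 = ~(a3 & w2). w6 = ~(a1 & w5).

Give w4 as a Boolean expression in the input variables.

w2 = ~(a2 & a1)
w3 = ~(w2 & a3) = ~((~(a2 & a1)) & a3)
w4 = ~(w3 & a3) = ~((~((~(a2 & a1)) & a3)) & a3)

~((~((~(a2 & a1)) & a3)) & a3)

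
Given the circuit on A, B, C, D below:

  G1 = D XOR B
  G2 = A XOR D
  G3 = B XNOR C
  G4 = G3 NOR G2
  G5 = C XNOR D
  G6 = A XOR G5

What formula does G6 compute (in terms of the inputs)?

G5 = C XNOR D
G6 = A XOR G5 = A XOR (C XNOR D)

A XOR (C XNOR D)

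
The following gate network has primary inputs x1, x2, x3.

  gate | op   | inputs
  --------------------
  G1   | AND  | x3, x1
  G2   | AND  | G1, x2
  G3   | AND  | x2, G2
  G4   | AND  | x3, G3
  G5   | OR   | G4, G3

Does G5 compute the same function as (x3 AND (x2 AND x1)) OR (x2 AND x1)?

No

G1 = x3 AND x1
G2 = G1 AND x2 = (x3 AND x1) AND x2
G3 = x2 AND G2 = x2 AND ((x3 AND x1) AND x2)
G4 = x3 AND G3 = x3 AND (x2 AND ((x3 AND x1) AND x2))
G5 = G4 OR G3 = (x3 AND (x2 AND ((x3 AND x1) AND x2))) OR (x2 AND ((x3 AND x1) AND x2))
At x1=1, x2=1, x3=0: circuit gives 0, formula gives 1.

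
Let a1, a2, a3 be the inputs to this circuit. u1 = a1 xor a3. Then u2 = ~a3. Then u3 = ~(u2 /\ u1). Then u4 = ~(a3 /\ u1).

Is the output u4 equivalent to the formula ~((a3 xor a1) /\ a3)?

Yes

u1 = a1 xor a3
u4 = ~(a3 /\ u1) = ~(a3 /\ (a1 xor a3))
At a1=0, a2=0, a3=1: circuit gives 0, formula gives 0.
At a1=0, a2=0, a3=0: circuit gives 1, formula gives 1.
Agrees on all 8 inputs.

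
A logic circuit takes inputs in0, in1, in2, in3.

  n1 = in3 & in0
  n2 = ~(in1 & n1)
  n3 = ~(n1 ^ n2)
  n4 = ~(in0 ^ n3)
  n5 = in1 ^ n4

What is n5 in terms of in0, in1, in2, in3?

in1 ^ (~(in0 ^ (~((in3 & in0) ^ (~(in1 & (in3 & in0)))))))

n1 = in3 & in0
n2 = ~(in1 & n1) = ~(in1 & (in3 & in0))
n3 = ~(n1 ^ n2) = ~((in3 & in0) ^ (~(in1 & (in3 & in0))))
n4 = ~(in0 ^ n3) = ~(in0 ^ (~((in3 & in0) ^ (~(in1 & (in3 & in0))))))
n5 = in1 ^ n4 = in1 ^ (~(in0 ^ (~((in3 & in0) ^ (~(in1 & (in3 & in0)))))))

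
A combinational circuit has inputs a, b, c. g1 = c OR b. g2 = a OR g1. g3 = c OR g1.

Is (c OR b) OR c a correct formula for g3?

Yes

g1 = c OR b
g3 = c OR g1 = c OR (c OR b)
At a=0, b=0, c=0: circuit gives 0, formula gives 0.
At a=0, b=0, c=1: circuit gives 1, formula gives 1.
Agrees on all 8 inputs.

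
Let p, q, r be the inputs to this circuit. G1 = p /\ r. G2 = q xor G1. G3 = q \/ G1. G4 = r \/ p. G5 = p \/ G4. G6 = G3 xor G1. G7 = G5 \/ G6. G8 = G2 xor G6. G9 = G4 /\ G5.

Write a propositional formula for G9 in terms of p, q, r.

G4 = r \/ p
G5 = p \/ G4 = p \/ (r \/ p)
G9 = G4 /\ G5 = (r \/ p) /\ (p \/ (r \/ p))

(r \/ p) /\ (p \/ (r \/ p))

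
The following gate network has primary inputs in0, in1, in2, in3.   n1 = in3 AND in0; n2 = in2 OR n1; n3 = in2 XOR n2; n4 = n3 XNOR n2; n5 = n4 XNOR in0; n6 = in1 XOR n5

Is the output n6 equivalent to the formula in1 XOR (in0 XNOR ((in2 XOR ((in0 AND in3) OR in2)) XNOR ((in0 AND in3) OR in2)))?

Yes

n1 = in3 AND in0
n2 = in2 OR n1 = in2 OR (in3 AND in0)
n3 = in2 XOR n2 = in2 XOR (in2 OR (in3 AND in0))
n4 = n3 XNOR n2 = (in2 XOR (in2 OR (in3 AND in0))) XNOR (in2 OR (in3 AND in0))
n5 = n4 XNOR in0 = ((in2 XOR (in2 OR (in3 AND in0))) XNOR (in2 OR (in3 AND in0))) XNOR in0
n6 = in1 XOR n5 = in1 XOR (((in2 XOR (in2 OR (in3 AND in0))) XNOR (in2 OR (in3 AND in0))) XNOR in0)
At in0=0, in1=0, in2=0, in3=0: circuit gives 0, formula gives 0.
At in0=0, in1=0, in2=1, in3=0: circuit gives 1, formula gives 1.
Agrees on all 16 inputs.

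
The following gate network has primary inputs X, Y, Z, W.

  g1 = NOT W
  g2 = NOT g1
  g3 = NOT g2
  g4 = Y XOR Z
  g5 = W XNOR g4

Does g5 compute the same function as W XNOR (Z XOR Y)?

Yes

g4 = Y XOR Z
g5 = W XNOR g4 = W XNOR (Y XOR Z)
At X=0, Y=0, Z=0, W=1: circuit gives 0, formula gives 0.
At X=0, Y=0, Z=0, W=0: circuit gives 1, formula gives 1.
Agrees on all 16 inputs.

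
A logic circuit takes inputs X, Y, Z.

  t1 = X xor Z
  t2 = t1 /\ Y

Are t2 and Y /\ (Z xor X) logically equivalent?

Yes

t1 = X xor Z
t2 = t1 /\ Y = (X xor Z) /\ Y
At X=0, Y=0, Z=0: circuit gives 0, formula gives 0.
At X=0, Y=1, Z=1: circuit gives 1, formula gives 1.
Agrees on all 8 inputs.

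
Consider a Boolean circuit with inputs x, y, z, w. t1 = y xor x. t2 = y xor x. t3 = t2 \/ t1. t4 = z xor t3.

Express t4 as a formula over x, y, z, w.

z xor ((y xor x) \/ (y xor x))

t1 = y xor x
t2 = y xor x
t3 = t2 \/ t1 = (y xor x) \/ (y xor x)
t4 = z xor t3 = z xor ((y xor x) \/ (y xor x))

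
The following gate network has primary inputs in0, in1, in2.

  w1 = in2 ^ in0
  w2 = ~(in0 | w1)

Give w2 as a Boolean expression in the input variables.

~(in0 | (in2 ^ in0))

w1 = in2 ^ in0
w2 = ~(in0 | w1) = ~(in0 | (in2 ^ in0))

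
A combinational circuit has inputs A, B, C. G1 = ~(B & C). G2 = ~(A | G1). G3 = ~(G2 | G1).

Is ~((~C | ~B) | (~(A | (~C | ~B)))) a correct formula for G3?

Yes

G1 = ~(B & C)
G2 = ~(A | G1) = ~(A | (~(B & C)))
G3 = ~(G2 | G1) = ~((~(A | (~(B & C)))) | (~(B & C)))
At A=0, B=0, C=0: circuit gives 0, formula gives 0.
At A=1, B=1, C=1: circuit gives 1, formula gives 1.
Agrees on all 8 inputs.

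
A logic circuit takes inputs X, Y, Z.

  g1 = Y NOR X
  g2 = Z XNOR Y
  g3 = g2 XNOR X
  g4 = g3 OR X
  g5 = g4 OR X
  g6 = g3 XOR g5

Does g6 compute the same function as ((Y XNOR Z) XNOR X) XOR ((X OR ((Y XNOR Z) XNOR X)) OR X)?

g2 = Z XNOR Y
g3 = g2 XNOR X = (Z XNOR Y) XNOR X
g4 = g3 OR X = ((Z XNOR Y) XNOR X) OR X
g5 = g4 OR X = (((Z XNOR Y) XNOR X) OR X) OR X
g6 = g3 XOR g5 = ((Z XNOR Y) XNOR X) XOR ((((Z XNOR Y) XNOR X) OR X) OR X)
At X=0, Y=0, Z=0: circuit gives 0, formula gives 0.
At X=1, Y=0, Z=1: circuit gives 1, formula gives 1.
Agrees on all 8 inputs.

Yes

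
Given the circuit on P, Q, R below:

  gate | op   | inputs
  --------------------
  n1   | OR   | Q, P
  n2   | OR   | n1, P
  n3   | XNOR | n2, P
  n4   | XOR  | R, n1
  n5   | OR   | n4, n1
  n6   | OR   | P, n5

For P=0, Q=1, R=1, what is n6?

1

n1 = 1 OR 0 = 1
n4 = 1 XOR 1 = 0
n5 = 0 OR 1 = 1
n6 = 0 OR 1 = 1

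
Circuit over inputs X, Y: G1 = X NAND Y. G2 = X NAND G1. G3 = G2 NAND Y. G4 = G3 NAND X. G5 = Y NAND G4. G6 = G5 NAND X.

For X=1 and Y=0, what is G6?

G1 = 1 NAND 0 = 1
G2 = 1 NAND 1 = 0
G3 = 0 NAND 0 = 1
G4 = 1 NAND 1 = 0
G5 = 0 NAND 0 = 1
G6 = 1 NAND 1 = 0

0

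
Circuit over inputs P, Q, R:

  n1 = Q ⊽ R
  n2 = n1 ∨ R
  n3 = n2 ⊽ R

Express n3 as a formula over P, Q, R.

((Q ⊽ R) ∨ R) ⊽ R

n1 = Q ⊽ R
n2 = n1 ∨ R = (Q ⊽ R) ∨ R
n3 = n2 ⊽ R = ((Q ⊽ R) ∨ R) ⊽ R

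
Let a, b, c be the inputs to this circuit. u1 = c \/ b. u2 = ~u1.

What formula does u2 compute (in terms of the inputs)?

u1 = c \/ b
u2 = ~u1 = ~(c \/ b)

~(c \/ b)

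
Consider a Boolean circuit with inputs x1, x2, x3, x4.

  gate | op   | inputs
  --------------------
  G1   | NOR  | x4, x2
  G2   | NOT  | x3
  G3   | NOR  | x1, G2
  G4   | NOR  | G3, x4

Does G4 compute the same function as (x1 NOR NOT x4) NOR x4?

G2 = NOT x3
G3 = x1 NOR G2 = x1 NOR NOT x3
G4 = G3 NOR x4 = (x1 NOR NOT x3) NOR x4
At x1=0, x2=0, x3=1, x4=0: circuit gives 0, formula gives 1.

No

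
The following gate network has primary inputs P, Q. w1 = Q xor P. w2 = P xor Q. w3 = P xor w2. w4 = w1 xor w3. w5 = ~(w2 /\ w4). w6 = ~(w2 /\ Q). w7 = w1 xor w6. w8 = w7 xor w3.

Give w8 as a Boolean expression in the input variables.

w1 = Q xor P
w2 = P xor Q
w3 = P xor w2 = P xor (P xor Q)
w6 = ~(w2 /\ Q) = ~((P xor Q) /\ Q)
w7 = w1 xor w6 = (Q xor P) xor (~((P xor Q) /\ Q))
w8 = w7 xor w3 = ((Q xor P) xor (~((P xor Q) /\ Q))) xor (P xor (P xor Q))

((Q xor P) xor (~((P xor Q) /\ Q))) xor (P xor (P xor Q))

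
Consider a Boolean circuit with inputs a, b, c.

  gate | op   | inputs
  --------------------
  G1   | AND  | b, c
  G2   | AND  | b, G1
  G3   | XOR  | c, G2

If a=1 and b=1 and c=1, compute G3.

G1 = 1 AND 1 = 1
G2 = 1 AND 1 = 1
G3 = 1 XOR 1 = 0

0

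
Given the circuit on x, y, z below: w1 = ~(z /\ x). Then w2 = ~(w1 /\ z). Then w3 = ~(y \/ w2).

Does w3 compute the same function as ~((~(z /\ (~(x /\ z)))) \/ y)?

w1 = ~(z /\ x)
w2 = ~(w1 /\ z) = ~((~(z /\ x)) /\ z)
w3 = ~(y \/ w2) = ~(y \/ (~((~(z /\ x)) /\ z)))
At x=0, y=0, z=0: circuit gives 0, formula gives 0.
At x=0, y=0, z=1: circuit gives 1, formula gives 1.
Agrees on all 8 inputs.

Yes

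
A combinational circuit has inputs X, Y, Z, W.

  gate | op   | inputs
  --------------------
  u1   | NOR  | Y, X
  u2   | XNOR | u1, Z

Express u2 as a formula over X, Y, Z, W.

(Y NOR X) XNOR Z

u1 = Y NOR X
u2 = u1 XNOR Z = (Y NOR X) XNOR Z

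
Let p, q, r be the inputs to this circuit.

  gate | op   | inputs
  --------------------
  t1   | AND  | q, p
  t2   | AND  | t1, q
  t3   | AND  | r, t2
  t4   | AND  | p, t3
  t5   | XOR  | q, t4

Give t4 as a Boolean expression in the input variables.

t1 = q AND p
t2 = t1 AND q = (q AND p) AND q
t3 = r AND t2 = r AND ((q AND p) AND q)
t4 = p AND t3 = p AND (r AND ((q AND p) AND q))

p AND (r AND ((q AND p) AND q))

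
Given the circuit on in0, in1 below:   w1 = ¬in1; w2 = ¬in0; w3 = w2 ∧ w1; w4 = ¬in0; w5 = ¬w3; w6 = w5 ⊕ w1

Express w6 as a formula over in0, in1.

¬(¬in0 ∧ ¬in1) ⊕ ¬in1

w1 = ¬in1
w2 = ¬in0
w3 = w2 ∧ w1 = ¬in0 ∧ ¬in1
w5 = ¬w3 = ¬(¬in0 ∧ ¬in1)
w6 = w5 ⊕ w1 = ¬(¬in0 ∧ ¬in1) ⊕ ¬in1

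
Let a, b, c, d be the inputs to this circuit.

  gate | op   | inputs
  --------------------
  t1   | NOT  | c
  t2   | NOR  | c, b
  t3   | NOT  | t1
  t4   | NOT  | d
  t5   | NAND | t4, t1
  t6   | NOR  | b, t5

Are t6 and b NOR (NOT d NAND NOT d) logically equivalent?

No

t1 = NOT c
t4 = NOT d
t5 = t4 NAND t1 = NOT d NAND NOT c
t6 = b NOR t5 = b NOR (NOT d NAND NOT c)
At a=0, b=0, c=1, d=0: circuit gives 0, formula gives 1.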